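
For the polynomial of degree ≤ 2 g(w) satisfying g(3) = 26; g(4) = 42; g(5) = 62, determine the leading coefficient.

2

L_0(w) = (w - 4)(w - 5) / [2] = (1/2)w^2 - (9/2)w + 10
L_1(w) = (w - 3)(w - 5) / [-1] = -w^2 + 8w - 15
L_2(w) = (w - 3)(w - 4) / [2] = (1/2)w^2 - (7/2)w + 6
g(w) = 26·L_0 + 42·L_1 + 62·L_2
Only the coefficient of w^2 is needed; take it from each L_i and combine:
26·(1/2) + 42·(-1) + 62·(1/2) = 2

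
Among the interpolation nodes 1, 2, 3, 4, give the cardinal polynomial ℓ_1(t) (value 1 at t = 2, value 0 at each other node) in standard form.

ℓ_1(t) = (1/2)t^3 - 4t^2 + (19/2)t - 6

ℓ_1(t) = (t - 1)(t - 3)(t - 4) / [(1)·(-1)·(-2)]
       = (t^3 - 8t^2 + 19t - 12) / (2)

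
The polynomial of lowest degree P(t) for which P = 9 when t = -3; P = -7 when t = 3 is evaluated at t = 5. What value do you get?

Evaluate each Lagrange basis at t = 5:
L_0(5) = (2)/[(-6)] = -1/3
L_1(5) = (8)/[(6)] = 4/3
Sum: 9·(-1/3) + (-7)·(4/3) = -37/3

-37/3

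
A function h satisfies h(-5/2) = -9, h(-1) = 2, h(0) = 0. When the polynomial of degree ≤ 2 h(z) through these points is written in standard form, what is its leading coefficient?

-56/15

The leading coefficient equals the top divided difference h[-5/2,-1,0].
h[-5/2,-1] = (2 - (-9)) / (-1 - (-5/2)) = 22/3
h[-1,0] = (0 - 2) / (0 - (-1)) = -2
h[-5/2,-1,0] = (-2 - 22/3) / (0 - (-5/2)) = -56/15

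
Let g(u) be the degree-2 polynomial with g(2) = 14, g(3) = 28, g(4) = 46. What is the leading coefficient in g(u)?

The leading coefficient equals the top divided difference g[2,3,4].
g[2,3] = (28 - 14) / (3 - 2) = 14
g[3,4] = (46 - 28) / (4 - 3) = 18
g[2,3,4] = (18 - 14) / (4 - 2) = 2

2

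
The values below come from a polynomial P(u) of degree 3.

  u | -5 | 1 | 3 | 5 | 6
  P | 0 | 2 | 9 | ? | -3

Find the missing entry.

The 4 known values determine P uniquely (degree ≤ 3).
Evaluate each Lagrange basis at u = 5:
L_0(5) = (4)·(2)·(-1)/[(-6)·(-8)·(-11)] = 1/66
L_1(5) = (10)·(2)·(-1)/[(6)·(-2)·(-5)] = -1/3
L_2(5) = (10)·(4)·(-1)/[(8)·(2)·(-3)] = 5/6
L_3(5) = (10)·(4)·(2)/[(11)·(5)·(3)] = 16/33
Sum: 0 + 2·(-1/3) + 9·(5/6) + (-3)·(16/33) = 355/66

355/66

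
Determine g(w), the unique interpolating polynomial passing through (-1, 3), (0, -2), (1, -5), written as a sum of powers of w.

Newton's divided differences:
g[-1,0] = (-2 - 3) / (0 - (-1)) = -5
g[0,1] = (-5 - (-2)) / (1 - 0) = -3
g[-1,0,1] = (-3 - (-5)) / (1 - (-1)) = 1
g(w) = 3 + (-5)·(w + 1) + 1·(w + 1)w
Expanding: g(w) = w^2 - 4w - 2

g(w) = w^2 - 4w - 2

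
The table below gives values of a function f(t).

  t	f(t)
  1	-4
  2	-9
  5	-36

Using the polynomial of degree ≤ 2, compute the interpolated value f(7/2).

Evaluate each Lagrange basis at t = 7/2:
L_0(7/2) = (3/2)·(-3/2)/[(-1)·(-4)] = -9/16
L_1(7/2) = (5/2)·(-3/2)/[(1)·(-3)] = 5/4
L_2(7/2) = (5/2)·(3/2)/[(4)·(3)] = 5/16
Sum: (-4)·(-9/16) + (-9)·(5/4) + (-36)·(5/16) = -81/4

-81/4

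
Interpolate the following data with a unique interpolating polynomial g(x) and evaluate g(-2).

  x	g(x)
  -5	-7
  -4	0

L_0(-2) = (2)/[(-1)] = -2
L_1(-2) = (3)/[(1)] = 3
Sum: (-7)·(-2) + 0 = 14

14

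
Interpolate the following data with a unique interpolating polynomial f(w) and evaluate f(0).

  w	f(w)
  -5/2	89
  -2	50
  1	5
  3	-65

4

Evaluate each Lagrange basis at w = 0:
L_0(0) = (2)·(-1)·(-3)/[(-1/2)·(-7/2)·(-11/2)] = -48/77
L_1(0) = (5/2)·(-1)·(-3)/[(1/2)·(-3)·(-5)] = 1
L_2(0) = (5/2)·(2)·(-3)/[(7/2)·(3)·(-2)] = 5/7
L_3(0) = (5/2)·(2)·(-1)/[(11/2)·(5)·(2)] = -1/11
Sum: 89·(-48/77) + 50·(1) + 5·(5/7) + (-65)·(-1/11) = 4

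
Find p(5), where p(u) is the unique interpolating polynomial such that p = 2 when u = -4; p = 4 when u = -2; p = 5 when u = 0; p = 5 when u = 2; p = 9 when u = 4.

Evaluate each Lagrange basis at u = 5:
L_0(5) = (7)·(5)·(3)·(1)/[(-2)·(-4)·(-6)·(-8)] = 35/128
L_1(5) = (9)·(5)·(3)·(1)/[(2)·(-2)·(-4)·(-6)] = -45/32
L_2(5) = (9)·(7)·(3)·(1)/[(4)·(2)·(-2)·(-4)] = 189/64
L_3(5) = (9)·(7)·(5)·(1)/[(6)·(4)·(2)·(-2)] = -105/32
L_4(5) = (9)·(7)·(5)·(3)/[(8)·(6)·(4)·(2)] = 315/128
Sum: 2·(35/128) + 4·(-45/32) + 5·(189/64) + 5·(-105/32) + 9·(315/128) = 1975/128

1975/128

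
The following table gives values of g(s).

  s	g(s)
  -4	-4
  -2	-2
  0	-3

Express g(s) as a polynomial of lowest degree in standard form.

L_0(s) = (s + 2)s / [8] = (1/8)s^2 + (1/4)s
L_1(s) = (s + 4)s / [-4] = -(1/4)s^2 - s
L_2(s) = (s + 4)(s + 2) / [8] = (1/8)s^2 + (3/4)s + 1
g(s) = (-4)·L_0 + (-2)·L_1 + (-3)·L_2
  (-4)·L_0(s) = -(1/2)s^2 - s
  (-2)·L_1(s) = (1/2)s^2 + 2s
  (-3)·L_2(s) = -(3/8)s^2 - (9/4)s - 3
Adding term by term: -(3/8)s^2 - (5/4)s - 3

g(s) = -(3/8)s^2 - (5/4)s - 3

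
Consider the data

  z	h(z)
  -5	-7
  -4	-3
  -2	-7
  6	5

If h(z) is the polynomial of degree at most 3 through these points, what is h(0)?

-203/11

L_0(0) = (4)·(2)·(-6)/[(-1)·(-3)·(-11)] = 16/11
L_1(0) = (5)·(2)·(-6)/[(1)·(-2)·(-10)] = -3
L_2(0) = (5)·(4)·(-6)/[(3)·(2)·(-8)] = 5/2
L_3(0) = (5)·(4)·(2)/[(11)·(10)·(8)] = 1/22
Sum: (-7)·(16/11) + (-3)·(-3) + (-7)·(5/2) + 5·(1/22) = -203/11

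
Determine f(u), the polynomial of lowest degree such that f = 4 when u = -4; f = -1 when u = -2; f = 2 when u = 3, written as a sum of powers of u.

Newton's divided differences:
f[-4,-2] = (-1 - 4) / (-2 - (-4)) = -5/2
f[-2,3] = (2 - (-1)) / (3 - (-2)) = 3/5
f[-4,-2,3] = (3/5 - (-5/2)) / (3 - (-4)) = 31/70
f(u) = 4 + (-5/2)·(u + 4) + (31/70)·(u + 4)(u + 2)
Expanding: f(u) = (31/70)u^2 + (11/70)u - 86/35

f(u) = (31/70)u^2 + (11/70)u - 86/35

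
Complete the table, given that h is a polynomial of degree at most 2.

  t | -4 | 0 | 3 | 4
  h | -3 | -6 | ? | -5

The 3 known values determine h uniquely (degree ≤ 2).
Evaluate each Lagrange basis at t = 3:
L_0(3) = (3)·(-1)/[(-4)·(-8)] = -3/32
L_1(3) = (7)·(-1)/[(4)·(-4)] = 7/16
L_2(3) = (7)·(3)/[(8)·(4)] = 21/32
Sum: (-3)·(-3/32) + (-6)·(7/16) + (-5)·(21/32) = -45/8

-45/8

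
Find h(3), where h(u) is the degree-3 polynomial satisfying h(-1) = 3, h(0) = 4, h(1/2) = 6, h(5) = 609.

151

Using Newton's divided-difference form:
h[-1,0] = (4 - 3) / (0 - (-1)) = 1
h[0,1/2] = (6 - 4) / (1/2 - 0) = 4
h[1/2,5] = (609 - 6) / (5 - 1/2) = 134
h[-1,0,1/2] = (4 - 1) / (1/2 - (-1)) = 2
h[0,1/2,5] = (134 - 4) / (5 - 0) = 26
h[-1,0,1/2,5] = (26 - 2) / (5 - (-1)) = 4
h(3) = 3 + 1·(4) + 2·(4)·(3) + 4·(4)·(3)·(5/2) = 151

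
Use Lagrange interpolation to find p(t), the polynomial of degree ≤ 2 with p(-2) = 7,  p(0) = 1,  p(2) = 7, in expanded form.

Build the Lagrange basis polynomials:
L_0(t) = t(t - 2) / [8] = (1/8)t^2 - (1/4)t
L_1(t) = (t + 2)(t - 2) / [-4] = -(1/4)t^2 + 1
L_2(t) = (t + 2)t / [8] = (1/8)t^2 + (1/4)t
p(t) = 7·L_0 + 1·L_1 + 7·L_2
  7·L_0(t) = (7/8)t^2 - (7/4)t
  1·L_1(t) = -(1/4)t^2 + 1
  7·L_2(t) = (7/8)t^2 + (7/4)t
Adding term by term: (3/2)t^2 + 1

p(t) = (3/2)t^2 + 1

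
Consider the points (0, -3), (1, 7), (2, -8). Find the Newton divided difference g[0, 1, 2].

g[0,1] = (7 - (-3)) / (1 - 0) = 10
g[1,2] = (-8 - 7) / (2 - 1) = -15
g[0,1,2] = (-15 - 10) / (2 - 0) = -25/2

-25/2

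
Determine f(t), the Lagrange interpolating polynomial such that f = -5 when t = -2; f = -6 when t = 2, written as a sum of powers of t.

f(t) = -(1/4)t - 11/2

L_0(t) = (t - 2) / [-4] = -(1/4)t + 1/2
L_1(t) = (t + 2) / [4] = (1/4)t + 1/2
f(t) = (-5)·L_0 + (-6)·L_1
  (-5)·L_0(t) = (5/4)t - 5/2
  (-6)·L_1(t) = -(3/2)t - 3
Adding term by term: -(1/4)t - 11/2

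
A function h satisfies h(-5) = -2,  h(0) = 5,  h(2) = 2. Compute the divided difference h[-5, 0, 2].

-29/70

h[-5,0] = (5 - (-2)) / (0 - (-5)) = 7/5
h[0,2] = (2 - 5) / (2 - 0) = -3/2
h[-5,0,2] = (-3/2 - 7/5) / (2 - (-5)) = -29/70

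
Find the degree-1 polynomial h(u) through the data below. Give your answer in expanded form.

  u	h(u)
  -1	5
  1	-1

Build the Lagrange basis polynomials:
L_0(u) = (u - 1) / [-2] = -(1/2)u + 1/2
L_1(u) = (u + 1) / [2] = (1/2)u + 1/2
h(u) = 5·L_0 + (-1)·L_1
  5·L_0(u) = -(5/2)u + 5/2
  (-1)·L_1(u) = -(1/2)u - 1/2
Adding term by term: -3u + 2

h(u) = -3u + 2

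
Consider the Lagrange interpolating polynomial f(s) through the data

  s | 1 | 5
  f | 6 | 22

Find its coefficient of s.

4

L_0(s) = (s - 5) / [-4] = -(1/4)s + 5/4
L_1(s) = (s - 1) / [4] = (1/4)s - 1/4
f(s) = 6·L_0 + 22·L_1
Only the coefficient of s is needed; take it from each L_i and combine:
6·(-1/4) + 22·(1/4) = 4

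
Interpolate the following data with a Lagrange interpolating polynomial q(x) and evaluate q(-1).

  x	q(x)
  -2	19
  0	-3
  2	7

Evaluate each Lagrange basis at x = -1:
L_0(-1) = (-1)·(-3)/[(-2)·(-4)] = 3/8
L_1(-1) = (1)·(-3)/[(2)·(-2)] = 3/4
L_2(-1) = (1)·(-1)/[(4)·(2)] = -1/8
Sum: 19·(3/8) + (-3)·(3/4) + 7·(-1/8) = 4

4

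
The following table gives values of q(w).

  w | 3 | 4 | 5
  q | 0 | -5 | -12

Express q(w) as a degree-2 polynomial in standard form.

Newton's divided differences:
q[3,4] = (-5 - 0) / (4 - 3) = -5
q[4,5] = (-12 - (-5)) / (5 - 4) = -7
q[3,4,5] = (-7 - (-5)) / (5 - 3) = -1
q(w) = (-5)·(w - 3) + (-1)·(w - 3)(w - 4)
Expanding: q(w) = -w^2 + 2w + 3

q(w) = -w^2 + 2w + 3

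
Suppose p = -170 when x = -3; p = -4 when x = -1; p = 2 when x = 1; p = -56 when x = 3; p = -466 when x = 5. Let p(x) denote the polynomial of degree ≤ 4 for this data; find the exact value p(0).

4

L_0(0) = (1)·(-1)·(-3)·(-5)/[(-2)·(-4)·(-6)·(-8)] = -5/128
L_1(0) = (3)·(-1)·(-3)·(-5)/[(2)·(-2)·(-4)·(-6)] = 15/32
L_2(0) = (3)·(1)·(-3)·(-5)/[(4)·(2)·(-2)·(-4)] = 45/64
L_3(0) = (3)·(1)·(-1)·(-5)/[(6)·(4)·(2)·(-2)] = -5/32
L_4(0) = (3)·(1)·(-1)·(-3)/[(8)·(6)·(4)·(2)] = 3/128
Sum: (-170)·(-5/128) + (-4)·(15/32) + 2·(45/64) + (-56)·(-5/32) + (-466)·(3/128) = 4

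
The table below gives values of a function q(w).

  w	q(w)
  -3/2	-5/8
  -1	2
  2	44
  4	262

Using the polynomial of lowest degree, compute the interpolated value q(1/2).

31/8

Evaluate each Lagrange basis at w = 1/2:
L_0(1/2) = (3/2)·(-3/2)·(-7/2)/[(-1/2)·(-7/2)·(-11/2)] = -9/11
L_1(1/2) = (2)·(-3/2)·(-7/2)/[(1/2)·(-3)·(-5)] = 7/5
L_2(1/2) = (2)·(3/2)·(-7/2)/[(7/2)·(3)·(-2)] = 1/2
L_3(1/2) = (2)·(3/2)·(-3/2)/[(11/2)·(5)·(2)] = -9/110
Sum: (-5/8)·(-9/11) + 2·(7/5) + 44·(1/2) + 262·(-9/110) = 31/8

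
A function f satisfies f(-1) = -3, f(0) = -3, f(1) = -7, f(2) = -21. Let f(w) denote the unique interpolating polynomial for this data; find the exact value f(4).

Evaluate each Lagrange basis at w = 4:
L_0(4) = (4)·(3)·(2)/[(-1)·(-2)·(-3)] = -4
L_1(4) = (5)·(3)·(2)/[(1)·(-1)·(-2)] = 15
L_2(4) = (5)·(4)·(2)/[(2)·(1)·(-1)] = -20
L_3(4) = (5)·(4)·(3)/[(3)·(2)·(1)] = 10
Sum: (-3)·(-4) + (-3)·(15) + (-7)·(-20) + (-21)·(10) = -103

-103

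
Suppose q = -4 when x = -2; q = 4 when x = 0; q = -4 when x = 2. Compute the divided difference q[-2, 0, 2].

q[-2,0] = (4 - (-4)) / (0 - (-2)) = 4
q[0,2] = (-4 - 4) / (2 - 0) = -4
q[-2,0,2] = (-4 - 4) / (2 - (-2)) = -2

-2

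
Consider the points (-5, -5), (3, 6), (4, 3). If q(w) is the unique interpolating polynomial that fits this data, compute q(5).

-35/36

Evaluate each Lagrange basis at w = 5:
L_0(5) = (2)·(1)/[(-8)·(-9)] = 1/36
L_1(5) = (10)·(1)/[(8)·(-1)] = -5/4
L_2(5) = (10)·(2)/[(9)·(1)] = 20/9
Sum: (-5)·(1/36) + 6·(-5/4) + 3·(20/9) = -35/36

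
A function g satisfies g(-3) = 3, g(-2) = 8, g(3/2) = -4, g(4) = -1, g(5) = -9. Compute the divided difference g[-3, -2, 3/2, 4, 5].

g[-3,-2] = (8 - 3) / (-2 - (-3)) = 5
g[-2,3/2] = (-4 - 8) / (3/2 - (-2)) = -24/7
g[3/2,4] = (-1 - (-4)) / (4 - 3/2) = 6/5
g[4,5] = (-9 - (-1)) / (5 - 4) = -8
g[-3,-2,3/2] = (-24/7 - 5) / (3/2 - (-3)) = -118/63
g[-2,3/2,4] = (6/5 - (-24/7)) / (4 - (-2)) = 27/35
g[3/2,4,5] = (-8 - 6/5) / (5 - 3/2) = -92/35
g[-3,-2,3/2,4] = (27/35 - (-118/63)) / (4 - (-3)) = 17/45
g[-2,3/2,4,5] = (-92/35 - 27/35) / (5 - (-2)) = -17/35
g[-3,-2,3/2,4,5] = (-17/35 - 17/45) / (5 - (-3)) = -34/315

-34/315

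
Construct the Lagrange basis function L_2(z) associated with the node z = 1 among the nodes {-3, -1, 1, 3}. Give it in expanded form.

L_2(z) = -(1/16)z^3 - (1/16)z^2 + (9/16)z + 9/16

L_2(z) = (z + 3)(z + 1)(z - 3) / [(4)·(2)·(-2)]
       = (z^3 + z^2 - 9z - 9) / (-16)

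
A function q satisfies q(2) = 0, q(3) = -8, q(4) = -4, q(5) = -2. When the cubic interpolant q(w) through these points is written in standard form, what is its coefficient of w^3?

Build the Lagrange basis polynomials:
L_0(w) = (w - 3)(w - 4)(w - 5) / [-6] = -(1/6)w^3 + 2w^2 - (47/6)w + 10
L_1(w) = (w - 2)(w - 4)(w - 5) / [2] = (1/2)w^3 - (11/2)w^2 + 19w - 20
L_2(w) = (w - 2)(w - 3)(w - 5) / [-2] = -(1/2)w^3 + 5w^2 - (31/2)w + 15
L_3(w) = (w - 2)(w - 3)(w - 4) / [6] = (1/6)w^3 - (3/2)w^2 + (13/3)w - 4
q(w) = 0·L_0 + (-8)·L_1 + (-4)·L_2 + (-2)·L_3
Only the coefficient of w^3 is needed; take it from each L_i and combine:
0·(-1/6) + (-8)·(1/2) + (-4)·(-1/2) + (-2)·(1/6) = -7/3

-7/3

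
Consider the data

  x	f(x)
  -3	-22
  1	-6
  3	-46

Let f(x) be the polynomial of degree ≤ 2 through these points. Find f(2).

L_0(2) = (1)·(-1)/[(-4)·(-6)] = -1/24
L_1(2) = (5)·(-1)/[(4)·(-2)] = 5/8
L_2(2) = (5)·(1)/[(6)·(2)] = 5/12
Sum: (-22)·(-1/24) + (-6)·(5/8) + (-46)·(5/12) = -22

-22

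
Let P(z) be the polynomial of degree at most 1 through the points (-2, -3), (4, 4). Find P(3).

17/6

L_0(3) = (-1)/[(-6)] = 1/6
L_1(3) = (5)/[(6)] = 5/6
Sum: (-3)·(1/6) + 4·(5/6) = 17/6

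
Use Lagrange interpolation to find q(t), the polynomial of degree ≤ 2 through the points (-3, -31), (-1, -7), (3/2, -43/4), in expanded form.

q(t) = -3t^2 - 4

L_0(t) = (t + 1)(t - 3/2) / [9] = (1/9)t^2 - (1/18)t - 1/6
L_1(t) = (t + 3)(t - 3/2) / [-5] = -(1/5)t^2 - (3/10)t + 9/10
L_2(t) = (t + 3)(t + 1) / [45/4] = (4/45)t^2 + (16/45)t + 4/15
q(t) = (-31)·L_0 + (-7)·L_1 + (-43/4)·L_2
  (-31)·L_0(t) = -(31/9)t^2 + (31/18)t + 31/6
  (-7)·L_1(t) = (7/5)t^2 + (21/10)t - 63/10
  (-43/4)·L_2(t) = -(43/45)t^2 - (172/45)t - 43/15
Adding term by term: -3t^2 - 4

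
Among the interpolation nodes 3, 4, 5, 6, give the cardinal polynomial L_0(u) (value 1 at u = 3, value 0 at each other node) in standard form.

L_0(u) = -(1/6)u^3 + (5/2)u^2 - (37/3)u + 20

L_0(u) = (u - 4)(u - 5)(u - 6) / [(-1)·(-2)·(-3)]
       = (u^3 - 15u^2 + 74u - 120) / (-6)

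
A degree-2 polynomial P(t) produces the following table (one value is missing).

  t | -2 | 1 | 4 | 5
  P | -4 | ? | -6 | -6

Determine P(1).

-38/7

The 3 known values determine P uniquely (degree ≤ 2).
Evaluate each Lagrange basis at t = 1:
L_0(1) = (-3)·(-4)/[(-6)·(-7)] = 2/7
L_1(1) = (3)·(-4)/[(6)·(-1)] = 2
L_2(1) = (3)·(-3)/[(7)·(1)] = -9/7
Sum: (-4)·(2/7) + (-6)·(2) + (-6)·(-9/7) = -38/7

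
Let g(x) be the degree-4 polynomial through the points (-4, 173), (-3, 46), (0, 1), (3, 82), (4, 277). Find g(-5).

466

Evaluate each Lagrange basis at x = -5:
L_0(-5) = (-2)·(-5)·(-8)·(-9)/[(-1)·(-4)·(-7)·(-8)] = 45/14
L_1(-5) = (-1)·(-5)·(-8)·(-9)/[(1)·(-3)·(-6)·(-7)] = -20/7
L_2(-5) = (-1)·(-2)·(-8)·(-9)/[(4)·(3)·(-3)·(-4)] = 1
L_3(-5) = (-1)·(-2)·(-5)·(-9)/[(7)·(6)·(3)·(-1)] = -5/7
L_4(-5) = (-1)·(-2)·(-5)·(-8)/[(8)·(7)·(4)·(1)] = 5/14
Sum: 173·(45/14) + 46·(-20/7) + 1·(1) + 82·(-5/7) + 277·(5/14) = 466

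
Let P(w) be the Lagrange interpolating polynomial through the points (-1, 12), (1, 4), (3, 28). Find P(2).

12

Evaluate each Lagrange basis at w = 2:
L_0(2) = (1)·(-1)/[(-2)·(-4)] = -1/8
L_1(2) = (3)·(-1)/[(2)·(-2)] = 3/4
L_2(2) = (3)·(1)/[(4)·(2)] = 3/8
Sum: 12·(-1/8) + 4·(3/4) + 28·(3/8) = 12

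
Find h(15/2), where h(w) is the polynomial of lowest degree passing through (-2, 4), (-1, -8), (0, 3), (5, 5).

-9217/28

Evaluate each Lagrange basis at w = 15/2:
L_0(15/2) = (17/2)·(15/2)·(5/2)/[(-1)·(-2)·(-7)] = -1275/112
L_1(15/2) = (19/2)·(15/2)·(5/2)/[(1)·(-1)·(-6)] = 475/16
L_2(15/2) = (19/2)·(17/2)·(5/2)/[(2)·(1)·(-5)] = -323/16
L_3(15/2) = (19/2)·(17/2)·(15/2)/[(7)·(6)·(5)] = 323/112
Sum: 4·(-1275/112) + (-8)·(475/16) + 3·(-323/16) + 5·(323/112) = -9217/28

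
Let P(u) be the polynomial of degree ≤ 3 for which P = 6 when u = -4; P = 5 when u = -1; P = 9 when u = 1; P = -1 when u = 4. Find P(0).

73/10

Evaluate each Lagrange basis at u = 0:
L_0(0) = (1)·(-1)·(-4)/[(-3)·(-5)·(-8)] = -1/30
L_1(0) = (4)·(-1)·(-4)/[(3)·(-2)·(-5)] = 8/15
L_2(0) = (4)·(1)·(-4)/[(5)·(2)·(-3)] = 8/15
L_3(0) = (4)·(1)·(-1)/[(8)·(5)·(3)] = -1/30
Sum: 6·(-1/30) + 5·(8/15) + 9·(8/15) + (-1)·(-1/30) = 73/10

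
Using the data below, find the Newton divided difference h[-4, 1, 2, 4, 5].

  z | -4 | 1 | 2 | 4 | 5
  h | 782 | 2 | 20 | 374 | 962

2

h[-4,1] = (2 - 782) / (1 - (-4)) = -156
h[1,2] = (20 - 2) / (2 - 1) = 18
h[2,4] = (374 - 20) / (4 - 2) = 177
h[4,5] = (962 - 374) / (5 - 4) = 588
h[-4,1,2] = (18 - (-156)) / (2 - (-4)) = 29
h[1,2,4] = (177 - 18) / (4 - 1) = 53
h[2,4,5] = (588 - 177) / (5 - 2) = 137
h[-4,1,2,4] = (53 - 29) / (4 - (-4)) = 3
h[1,2,4,5] = (137 - 53) / (5 - 1) = 21
h[-4,1,2,4,5] = (21 - 3) / (5 - (-4)) = 2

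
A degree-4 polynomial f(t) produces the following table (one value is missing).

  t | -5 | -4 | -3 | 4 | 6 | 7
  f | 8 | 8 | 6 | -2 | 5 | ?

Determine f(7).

The 5 known values determine f uniquely (degree ≤ 4).
L_0(7) = (11)·(10)·(3)·(1)/[(-1)·(-2)·(-9)·(-11)] = 5/3
L_1(7) = (12)·(10)·(3)·(1)/[(1)·(-1)·(-8)·(-10)] = -9/2
L_2(7) = (12)·(11)·(3)·(1)/[(2)·(1)·(-7)·(-9)] = 22/7
L_3(7) = (12)·(11)·(10)·(1)/[(9)·(8)·(7)·(-2)] = -55/42
L_4(7) = (12)·(11)·(10)·(3)/[(11)·(10)·(9)·(2)] = 2
Sum: 8·(5/3) + 8·(-9/2) + 6·(22/7) + (-2)·(-55/42) + 5·(2) = 185/21

185/21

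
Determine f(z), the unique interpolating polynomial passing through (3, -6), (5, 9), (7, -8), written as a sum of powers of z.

f(z) = -4z^2 + (79/2)z - 177/2

L_0(z) = (z - 5)(z - 7) / [8] = (1/8)z^2 - (3/2)z + 35/8
L_1(z) = (z - 3)(z - 7) / [-4] = -(1/4)z^2 + (5/2)z - 21/4
L_2(z) = (z - 3)(z - 5) / [8] = (1/8)z^2 - z + 15/8
f(z) = (-6)·L_0 + 9·L_1 + (-8)·L_2
  (-6)·L_0(z) = -(3/4)z^2 + 9z - 105/4
  9·L_1(z) = -(9/4)z^2 + (45/2)z - 189/4
  (-8)·L_2(z) = -z^2 + 8z - 15
Adding term by term: -4z^2 + (79/2)z - 177/2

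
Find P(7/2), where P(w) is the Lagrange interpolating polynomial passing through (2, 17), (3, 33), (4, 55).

173/4

Evaluate each Lagrange basis at w = 7/2:
L_0(7/2) = (1/2)·(-1/2)/[(-1)·(-2)] = -1/8
L_1(7/2) = (3/2)·(-1/2)/[(1)·(-1)] = 3/4
L_2(7/2) = (3/2)·(1/2)/[(2)·(1)] = 3/8
Sum: 17·(-1/8) + 33·(3/4) + 55·(3/8) = 173/4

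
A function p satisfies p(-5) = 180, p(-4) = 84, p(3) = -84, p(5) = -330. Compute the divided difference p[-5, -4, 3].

9

p[-5,-4] = (84 - 180) / (-4 - (-5)) = -96
p[-4,3] = (-84 - 84) / (3 - (-4)) = -24
p[-5,-4,3] = (-24 - (-96)) / (3 - (-5)) = 9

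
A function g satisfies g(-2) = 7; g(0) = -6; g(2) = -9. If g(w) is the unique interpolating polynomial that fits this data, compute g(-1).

Evaluate each Lagrange basis at w = -1:
L_0(-1) = (-1)·(-3)/[(-2)·(-4)] = 3/8
L_1(-1) = (1)·(-3)/[(2)·(-2)] = 3/4
L_2(-1) = (1)·(-1)/[(4)·(2)] = -1/8
Sum: 7·(3/8) + (-6)·(3/4) + (-9)·(-1/8) = -3/4

-3/4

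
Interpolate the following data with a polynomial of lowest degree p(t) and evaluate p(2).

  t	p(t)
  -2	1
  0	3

Evaluate each Lagrange basis at t = 2:
L_0(2) = (2)/[(-2)] = -1
L_1(2) = (4)/[(2)] = 2
Sum: 1·(-1) + 3·(2) = 5

5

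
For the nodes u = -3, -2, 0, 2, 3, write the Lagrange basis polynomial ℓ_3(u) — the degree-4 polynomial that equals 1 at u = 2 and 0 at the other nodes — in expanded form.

ℓ_3(u) = (u + 3)(u + 2)u(u - 3) / [(5)·(4)·(2)·(-1)]
       = (u^4 + 2u^3 - 9u^2 - 18u) / (-40)

ℓ_3(u) = -(1/40)u^4 - (1/20)u^3 + (9/40)u^2 + (9/20)u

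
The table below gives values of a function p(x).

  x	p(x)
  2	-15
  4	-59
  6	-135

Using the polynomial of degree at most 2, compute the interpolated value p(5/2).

-23

Using Newton's divided-difference form:
p[2,4] = (-59 - (-15)) / (4 - 2) = -22
p[4,6] = (-135 - (-59)) / (6 - 4) = -38
p[2,4,6] = (-38 - (-22)) / (6 - 2) = -4
p(5/2) = -15 + (-22)·(1/2) + (-4)·(1/2)·(-3/2) = -23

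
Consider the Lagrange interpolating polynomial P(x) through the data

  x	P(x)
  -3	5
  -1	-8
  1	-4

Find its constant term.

-65/8

L_0(x) = (x + 1)(x - 1) / [8] = (1/8)x^2 - 1/8
L_1(x) = (x + 3)(x - 1) / [-4] = -(1/4)x^2 - (1/2)x + 3/4
L_2(x) = (x + 3)(x + 1) / [8] = (1/8)x^2 + (1/2)x + 3/8
P(x) = 5·L_0 + (-8)·L_1 + (-4)·L_2
Only the constant term is needed; take it from each L_i and combine:
5·(-1/8) + (-8)·(3/4) + (-4)·(3/8) = -65/8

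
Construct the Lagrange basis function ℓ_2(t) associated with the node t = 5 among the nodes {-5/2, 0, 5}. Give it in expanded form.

ℓ_2(t) = (t + 5/2)t / [(15/2)·(5)]
       = (t^2 + (5/2)t) / (75/2)

ℓ_2(t) = (2/75)t^2 + (1/15)t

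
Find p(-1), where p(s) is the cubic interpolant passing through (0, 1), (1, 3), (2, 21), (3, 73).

Using Newton's divided-difference form:
p[0,1] = (3 - 1) / (1 - 0) = 2
p[1,2] = (21 - 3) / (2 - 1) = 18
p[2,3] = (73 - 21) / (3 - 2) = 52
p[0,1,2] = (18 - 2) / (2 - 0) = 8
p[1,2,3] = (52 - 18) / (3 - 1) = 17
p[0,1,2,3] = (17 - 8) / (3 - 0) = 3
p(-1) = 1 + 2·(-1) + 8·(-1)·(-2) + 3·(-1)·(-2)·(-3) = -3

-3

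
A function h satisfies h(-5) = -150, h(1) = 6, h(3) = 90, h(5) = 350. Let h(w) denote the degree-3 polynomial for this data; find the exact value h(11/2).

1815/4

Evaluate each Lagrange basis at w = 11/2:
L_0(11/2) = (9/2)·(5/2)·(1/2)/[(-6)·(-8)·(-10)] = -3/256
L_1(11/2) = (21/2)·(5/2)·(1/2)/[(6)·(-2)·(-4)] = 35/128
L_2(11/2) = (21/2)·(9/2)·(1/2)/[(8)·(2)·(-2)] = -189/256
L_3(11/2) = (21/2)·(9/2)·(5/2)/[(10)·(4)·(2)] = 189/128
Sum: (-150)·(-3/256) + 6·(35/128) + 90·(-189/256) + 350·(189/128) = 1815/4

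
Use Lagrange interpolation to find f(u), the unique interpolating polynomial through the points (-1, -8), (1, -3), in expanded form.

L_0(u) = (u - 1) / [-2] = -(1/2)u + 1/2
L_1(u) = (u + 1) / [2] = (1/2)u + 1/2
f(u) = (-8)·L_0 + (-3)·L_1
  (-8)·L_0(u) = 4u - 4
  (-3)·L_1(u) = -(3/2)u - 3/2
Adding term by term: (5/2)u - 11/2

f(u) = (5/2)u - 11/2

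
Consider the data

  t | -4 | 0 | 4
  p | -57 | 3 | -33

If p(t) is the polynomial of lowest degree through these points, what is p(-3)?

L_0(-3) = (-3)·(-7)/[(-4)·(-8)] = 21/32
L_1(-3) = (1)·(-7)/[(4)·(-4)] = 7/16
L_2(-3) = (1)·(-3)/[(8)·(4)] = -3/32
Sum: (-57)·(21/32) + 3·(7/16) + (-33)·(-3/32) = -33

-33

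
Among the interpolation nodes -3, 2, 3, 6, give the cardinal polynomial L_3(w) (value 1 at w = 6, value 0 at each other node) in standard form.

L_3(w) = (1/108)w^3 - (1/54)w^2 - (1/12)w + 1/6

L_3(w) = (w + 3)(w - 2)(w - 3) / [(9)·(4)·(3)]
       = (w^3 - 2w^2 - 9w + 18) / (108)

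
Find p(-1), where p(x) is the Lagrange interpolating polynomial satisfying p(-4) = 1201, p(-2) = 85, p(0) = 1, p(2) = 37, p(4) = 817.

Evaluate each Lagrange basis at x = -1:
L_0(-1) = (1)·(-1)·(-3)·(-5)/[(-2)·(-4)·(-6)·(-8)] = -5/128
L_1(-1) = (3)·(-1)·(-3)·(-5)/[(2)·(-2)·(-4)·(-6)] = 15/32
L_2(-1) = (3)·(1)·(-3)·(-5)/[(4)·(2)·(-2)·(-4)] = 45/64
L_3(-1) = (3)·(1)·(-1)·(-5)/[(6)·(4)·(2)·(-2)] = -5/32
L_4(-1) = (3)·(1)·(-1)·(-3)/[(8)·(6)·(4)·(2)] = 3/128
Sum: 1201·(-5/128) + 85·(15/32) + 1·(45/64) + 37·(-5/32) + 817·(3/128) = 7

7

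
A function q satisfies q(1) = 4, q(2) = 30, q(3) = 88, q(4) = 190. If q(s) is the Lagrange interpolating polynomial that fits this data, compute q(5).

348

Evaluate each Lagrange basis at s = 5:
L_0(5) = (3)·(2)·(1)/[(-1)·(-2)·(-3)] = -1
L_1(5) = (4)·(2)·(1)/[(1)·(-1)·(-2)] = 4
L_2(5) = (4)·(3)·(1)/[(2)·(1)·(-1)] = -6
L_3(5) = (4)·(3)·(2)/[(3)·(2)·(1)] = 4
Sum: 4·(-1) + 30·(4) + 88·(-6) + 190·(4) = 348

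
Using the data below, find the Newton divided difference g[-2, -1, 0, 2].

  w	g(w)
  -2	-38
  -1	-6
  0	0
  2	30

g[-2,-1] = (-6 - (-38)) / (-1 - (-2)) = 32
g[-1,0] = (0 - (-6)) / (0 - (-1)) = 6
g[0,2] = (30 - 0) / (2 - 0) = 15
g[-2,-1,0] = (6 - 32) / (0 - (-2)) = -13
g[-1,0,2] = (15 - 6) / (2 - (-1)) = 3
g[-2,-1,0,2] = (3 - (-13)) / (2 - (-2)) = 4

4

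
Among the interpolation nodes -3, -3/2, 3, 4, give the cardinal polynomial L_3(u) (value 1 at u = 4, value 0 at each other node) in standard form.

L_3(u) = (u + 3)(u + 3/2)(u - 3) / [(7)·(11/2)·(1)]
       = (u^3 + (3/2)u^2 - 9u - 27/2) / (77/2)

L_3(u) = (2/77)u^3 + (3/77)u^2 - (18/77)u - 27/77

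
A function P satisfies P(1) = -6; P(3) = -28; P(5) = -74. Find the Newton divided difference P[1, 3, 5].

P[1,3] = (-28 - (-6)) / (3 - 1) = -11
P[3,5] = (-74 - (-28)) / (5 - 3) = -23
P[1,3,5] = (-23 - (-11)) / (5 - 1) = -3

-3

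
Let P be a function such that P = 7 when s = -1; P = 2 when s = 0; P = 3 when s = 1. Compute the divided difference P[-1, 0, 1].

P[-1,0] = (2 - 7) / (0 - (-1)) = -5
P[0,1] = (3 - 2) / (1 - 0) = 1
P[-1,0,1] = (1 - (-5)) / (1 - (-1)) = 3

3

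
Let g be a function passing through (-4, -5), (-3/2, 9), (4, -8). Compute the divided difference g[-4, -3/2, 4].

g[-4,-3/2] = (9 - (-5)) / (-3/2 - (-4)) = 28/5
g[-3/2,4] = (-8 - 9) / (4 - (-3/2)) = -34/11
g[-4,-3/2,4] = (-34/11 - 28/5) / (4 - (-4)) = -239/220

-239/220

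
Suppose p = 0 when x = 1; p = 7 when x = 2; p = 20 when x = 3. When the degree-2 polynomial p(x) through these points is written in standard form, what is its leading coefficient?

3

Build the Lagrange basis polynomials:
L_0(x) = (x - 2)(x - 3) / [2] = (1/2)x^2 - (5/2)x + 3
L_1(x) = (x - 1)(x - 3) / [-1] = -x^2 + 4x - 3
L_2(x) = (x - 1)(x - 2) / [2] = (1/2)x^2 - (3/2)x + 1
p(x) = 0·L_0 + 7·L_1 + 20·L_2
Only the coefficient of x^2 is needed; take it from each L_i and combine:
0·(1/2) + 7·(-1) + 20·(1/2) = 3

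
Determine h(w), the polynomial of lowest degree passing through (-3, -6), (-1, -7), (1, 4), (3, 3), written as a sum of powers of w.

h(w) = -(1/2)w^3 + 6w - 3/2

Build the Lagrange basis polynomials:
L_0(w) = (w + 1)(w - 1)(w - 3) / [-48] = -(1/48)w^3 + (1/16)w^2 + (1/48)w - 1/16
L_1(w) = (w + 3)(w - 1)(w - 3) / [16] = (1/16)w^3 - (1/16)w^2 - (9/16)w + 9/16
L_2(w) = (w + 3)(w + 1)(w - 3) / [-16] = -(1/16)w^3 - (1/16)w^2 + (9/16)w + 9/16
L_3(w) = (w + 3)(w + 1)(w - 1) / [48] = (1/48)w^3 + (1/16)w^2 - (1/48)w - 1/16
h(w) = (-6)·L_0 + (-7)·L_1 + 4·L_2 + 3·L_3
  (-6)·L_0(w) = (1/8)w^3 - (3/8)w^2 - (1/8)w + 3/8
  (-7)·L_1(w) = -(7/16)w^3 + (7/16)w^2 + (63/16)w - 63/16
  4·L_2(w) = -(1/4)w^3 - (1/4)w^2 + (9/4)w + 9/4
  3·L_3(w) = (1/16)w^3 + (3/16)w^2 - (1/16)w - 3/16
Adding term by term: -(1/2)w^3 + 6w - 3/2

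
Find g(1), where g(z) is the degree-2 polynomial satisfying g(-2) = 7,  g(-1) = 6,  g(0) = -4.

-23

Evaluate each Lagrange basis at z = 1:
L_0(1) = (2)·(1)/[(-1)·(-2)] = 1
L_1(1) = (3)·(1)/[(1)·(-1)] = -3
L_2(1) = (3)·(2)/[(2)·(1)] = 3
Sum: 7·(1) + 6·(-3) + (-4)·(3) = -23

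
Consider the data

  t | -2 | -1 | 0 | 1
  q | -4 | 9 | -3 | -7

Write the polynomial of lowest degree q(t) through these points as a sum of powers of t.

q(t) = (11/2)t^3 + 4t^2 - (27/2)t - 3

Build the Lagrange basis polynomials:
L_0(t) = (t + 1)t(t - 1) / [-6] = -(1/6)t^3 + (1/6)t
L_1(t) = (t + 2)t(t - 1) / [2] = (1/2)t^3 + (1/2)t^2 - t
L_2(t) = (t + 2)(t + 1)(t - 1) / [-2] = -(1/2)t^3 - t^2 + (1/2)t + 1
L_3(t) = (t + 2)(t + 1)t / [6] = (1/6)t^3 + (1/2)t^2 + (1/3)t
q(t) = (-4)·L_0 + 9·L_1 + (-3)·L_2 + (-7)·L_3
  (-4)·L_0(t) = (2/3)t^3 - (2/3)t
  9·L_1(t) = (9/2)t^3 + (9/2)t^2 - 9t
  (-3)·L_2(t) = (3/2)t^3 + 3t^2 - (3/2)t - 3
  (-7)·L_3(t) = -(7/6)t^3 - (7/2)t^2 - (7/3)t
Adding term by term: (11/2)t^3 + 4t^2 - (27/2)t - 3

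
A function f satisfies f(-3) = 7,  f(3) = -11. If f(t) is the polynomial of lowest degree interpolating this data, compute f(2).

Evaluate each Lagrange basis at t = 2:
L_0(2) = (-1)/[(-6)] = 1/6
L_1(2) = (5)/[(6)] = 5/6
Sum: 7·(1/6) + (-11)·(5/6) = -8

-8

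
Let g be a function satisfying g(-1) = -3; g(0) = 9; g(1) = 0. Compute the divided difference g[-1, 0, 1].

g[-1,0] = (9 - (-3)) / (0 - (-1)) = 12
g[0,1] = (0 - 9) / (1 - 0) = -9
g[-1,0,1] = (-9 - 12) / (1 - (-1)) = -21/2

-21/2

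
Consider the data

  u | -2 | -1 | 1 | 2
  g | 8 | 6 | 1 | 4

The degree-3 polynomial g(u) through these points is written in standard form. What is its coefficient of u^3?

1/2

The leading coefficient equals the top divided difference g[-2,-1,1,2].
g[-2,-1] = (6 - 8) / (-1 - (-2)) = -2
g[-1,1] = (1 - 6) / (1 - (-1)) = -5/2
g[1,2] = (4 - 1) / (2 - 1) = 3
g[-2,-1,1] = (-5/2 - (-2)) / (1 - (-2)) = -1/6
g[-1,1,2] = (3 - (-5/2)) / (2 - (-1)) = 11/6
g[-2,-1,1,2] = (11/6 - (-1/6)) / (2 - (-2)) = 1/2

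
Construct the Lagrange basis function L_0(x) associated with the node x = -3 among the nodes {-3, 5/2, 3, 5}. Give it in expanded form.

L_0(x) = -(1/264)x^3 + (7/176)x^2 - (35/264)x + 25/176

L_0(x) = (x - 5/2)(x - 3)(x - 5) / [(-11/2)·(-6)·(-8)]
       = (x^3 - (21/2)x^2 + 35x - 75/2) / (-264)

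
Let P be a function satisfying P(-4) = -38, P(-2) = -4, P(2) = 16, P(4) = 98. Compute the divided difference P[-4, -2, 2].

-2

P[-4,-2] = (-4 - (-38)) / (-2 - (-4)) = 17
P[-2,2] = (16 - (-4)) / (2 - (-2)) = 5
P[-4,-2,2] = (5 - 17) / (2 - (-4)) = -2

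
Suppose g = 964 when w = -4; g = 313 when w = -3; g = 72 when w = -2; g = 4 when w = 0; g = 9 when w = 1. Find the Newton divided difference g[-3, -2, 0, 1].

g[-3,-2] = (72 - 313) / (-2 - (-3)) = -241
g[-2,0] = (4 - 72) / (0 - (-2)) = -34
g[0,1] = (9 - 4) / (1 - 0) = 5
g[-3,-2,0] = (-34 - (-241)) / (0 - (-3)) = 69
g[-2,0,1] = (5 - (-34)) / (1 - (-2)) = 13
g[-3,-2,0,1] = (13 - 69) / (1 - (-3)) = -14

-14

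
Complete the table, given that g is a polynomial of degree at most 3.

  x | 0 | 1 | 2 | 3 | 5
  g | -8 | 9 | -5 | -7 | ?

197

The 4 known values determine g uniquely (degree ≤ 3).
Evaluate each Lagrange basis at x = 5:
L_0(5) = (4)·(3)·(2)/[(-1)·(-2)·(-3)] = -4
L_1(5) = (5)·(3)·(2)/[(1)·(-1)·(-2)] = 15
L_2(5) = (5)·(4)·(2)/[(2)·(1)·(-1)] = -20
L_3(5) = (5)·(4)·(3)/[(3)·(2)·(1)] = 10
Sum: (-8)·(-4) + 9·(15) + (-5)·(-20) + (-7)·(10) = 197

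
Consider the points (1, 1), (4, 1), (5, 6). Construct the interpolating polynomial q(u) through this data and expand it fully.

q(u) = (5/4)u^2 - (25/4)u + 6

L_0(u) = (u - 4)(u - 5) / [12] = (1/12)u^2 - (3/4)u + 5/3
L_1(u) = (u - 1)(u - 5) / [-3] = -(1/3)u^2 + 2u - 5/3
L_2(u) = (u - 1)(u - 4) / [4] = (1/4)u^2 - (5/4)u + 1
q(u) = 1·L_0 + 1·L_1 + 6·L_2
  1·L_0(u) = (1/12)u^2 - (3/4)u + 5/3
  1·L_1(u) = -(1/3)u^2 + 2u - 5/3
  6·L_2(u) = (3/2)u^2 - (15/2)u + 6
Adding term by term: (5/4)u^2 - (25/4)u + 6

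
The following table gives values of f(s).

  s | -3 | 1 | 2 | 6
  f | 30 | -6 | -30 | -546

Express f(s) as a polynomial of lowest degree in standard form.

f(s) = -2s^3 - 3s^2 - s

Newton's divided differences:
f[-3,1] = (-6 - 30) / (1 - (-3)) = -9
f[1,2] = (-30 - (-6)) / (2 - 1) = -24
f[2,6] = (-546 - (-30)) / (6 - 2) = -129
f[-3,1,2] = (-24 - (-9)) / (2 - (-3)) = -3
f[1,2,6] = (-129 - (-24)) / (6 - 1) = -21
f[-3,1,2,6] = (-21 - (-3)) / (6 - (-3)) = -2
f(s) = 30 + (-9)·(s + 3) + (-3)·(s + 3)(s - 1) + (-2)·(s + 3)(s - 1)(s - 2)
Expanding: f(s) = -2s^3 - 3s^2 - s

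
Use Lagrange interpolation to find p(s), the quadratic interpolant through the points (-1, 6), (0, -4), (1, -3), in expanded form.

Build the Lagrange basis polynomials:
L_0(s) = s(s - 1) / [2] = (1/2)s^2 - (1/2)s
L_1(s) = (s + 1)(s - 1) / [-1] = -s^2 + 1
L_2(s) = (s + 1)s / [2] = (1/2)s^2 + (1/2)s
p(s) = 6·L_0 + (-4)·L_1 + (-3)·L_2
  6·L_0(s) = 3s^2 - 3s
  (-4)·L_1(s) = 4s^2 - 4
  (-3)·L_2(s) = -(3/2)s^2 - (3/2)s
Adding term by term: (11/2)s^2 - (9/2)s - 4

p(s) = (11/2)s^2 - (9/2)s - 4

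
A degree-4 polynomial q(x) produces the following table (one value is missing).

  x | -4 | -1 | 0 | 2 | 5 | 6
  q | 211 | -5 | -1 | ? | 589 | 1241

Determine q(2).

The 5 known values determine q uniquely (degree ≤ 4).
Evaluate each Lagrange basis at x = 2:
L_0(2) = (3)·(2)·(-3)·(-4)/[(-3)·(-4)·(-9)·(-10)] = 1/15
L_1(2) = (6)·(2)·(-3)·(-4)/[(3)·(-1)·(-6)·(-7)] = -8/7
L_2(2) = (6)·(3)·(-3)·(-4)/[(4)·(1)·(-5)·(-6)] = 9/5
L_3(2) = (6)·(3)·(2)·(-4)/[(9)·(6)·(5)·(-1)] = 8/15
L_4(2) = (6)·(3)·(2)·(-3)/[(10)·(7)·(6)·(1)] = -9/35
Sum: 211·(1/15) + (-5)·(-8/7) + (-1)·(9/5) + 589·(8/15) + 1241·(-9/35) = 13

13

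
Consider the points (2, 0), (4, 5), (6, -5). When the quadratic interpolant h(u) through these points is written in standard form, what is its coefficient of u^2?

-15/8

The leading coefficient equals the top divided difference h[2,4,6].
h[2,4] = (5 - 0) / (4 - 2) = 5/2
h[4,6] = (-5 - 5) / (6 - 4) = -5
h[2,4,6] = (-5 - 5/2) / (6 - 2) = -15/8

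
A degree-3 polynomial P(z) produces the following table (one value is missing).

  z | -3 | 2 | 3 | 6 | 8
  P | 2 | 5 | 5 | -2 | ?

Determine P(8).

The 4 known values determine P uniquely (degree ≤ 3).
Evaluate each Lagrange basis at z = 8:
L_0(8) = (6)·(5)·(2)/[(-5)·(-6)·(-9)] = -2/9
L_1(8) = (11)·(5)·(2)/[(5)·(-1)·(-4)] = 11/2
L_2(8) = (11)·(6)·(2)/[(6)·(1)·(-3)] = -22/3
L_3(8) = (11)·(6)·(5)/[(9)·(4)·(3)] = 55/18
Sum: 2·(-2/9) + 5·(11/2) + 5·(-22/3) + (-2)·(55/18) = -283/18

-283/18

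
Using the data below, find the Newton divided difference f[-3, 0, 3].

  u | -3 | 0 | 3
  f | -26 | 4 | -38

-4

f[-3,0] = (4 - (-26)) / (0 - (-3)) = 10
f[0,3] = (-38 - 4) / (3 - 0) = -14
f[-3,0,3] = (-14 - 10) / (3 - (-3)) = -4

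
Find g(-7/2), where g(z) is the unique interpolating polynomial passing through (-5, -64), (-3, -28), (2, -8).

Using Newton's divided-difference form:
g[-5,-3] = (-28 - (-64)) / (-3 - (-5)) = 18
g[-3,2] = (-8 - (-28)) / (2 - (-3)) = 4
g[-5,-3,2] = (4 - 18) / (2 - (-5)) = -2
g(-7/2) = -64 + 18·(3/2) + (-2)·(3/2)·(-1/2) = -71/2

-71/2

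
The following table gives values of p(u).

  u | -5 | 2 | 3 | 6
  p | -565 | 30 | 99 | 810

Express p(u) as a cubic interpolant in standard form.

p(u) = 4u^3 - 2u^2 + 3u

Newton's divided differences:
p[-5,2] = (30 - (-565)) / (2 - (-5)) = 85
p[2,3] = (99 - 30) / (3 - 2) = 69
p[3,6] = (810 - 99) / (6 - 3) = 237
p[-5,2,3] = (69 - 85) / (3 - (-5)) = -2
p[2,3,6] = (237 - 69) / (6 - 2) = 42
p[-5,2,3,6] = (42 - (-2)) / (6 - (-5)) = 4
p(u) = -565 + 85·(u + 5) + (-2)·(u + 5)(u - 2) + 4·(u + 5)(u - 2)(u - 3)
Expanding: p(u) = 4u^3 - 2u^2 + 3u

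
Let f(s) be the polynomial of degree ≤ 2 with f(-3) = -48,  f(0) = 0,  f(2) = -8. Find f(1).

0

L_0(1) = (1)·(-1)/[(-3)·(-5)] = -1/15
L_1(1) = (4)·(-1)/[(3)·(-2)] = 2/3
L_2(1) = (4)·(1)/[(5)·(2)] = 2/5
Sum: (-48)·(-1/15) + 0 + (-8)·(2/5) = 0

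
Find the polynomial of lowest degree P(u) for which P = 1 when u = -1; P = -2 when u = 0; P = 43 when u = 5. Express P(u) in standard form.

L_0(u) = u(u - 5) / [6] = (1/6)u^2 - (5/6)u
L_1(u) = (u + 1)(u - 5) / [-5] = -(1/5)u^2 + (4/5)u + 1
L_2(u) = (u + 1)u / [30] = (1/30)u^2 + (1/30)u
P(u) = 1·L_0 + (-2)·L_1 + 43·L_2
  1·L_0(u) = (1/6)u^2 - (5/6)u
  (-2)·L_1(u) = (2/5)u^2 - (8/5)u - 2
  43·L_2(u) = (43/30)u^2 + (43/30)u
Adding term by term: 2u^2 - u - 2

P(u) = 2u^2 - u - 2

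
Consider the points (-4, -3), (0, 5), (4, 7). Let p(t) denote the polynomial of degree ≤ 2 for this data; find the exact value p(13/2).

333/64

L_0(13/2) = (13/2)·(5/2)/[(-4)·(-8)] = 65/128
L_1(13/2) = (21/2)·(5/2)/[(4)·(-4)] = -105/64
L_2(13/2) = (21/2)·(13/2)/[(8)·(4)] = 273/128
Sum: (-3)·(65/128) + 5·(-105/64) + 7·(273/128) = 333/64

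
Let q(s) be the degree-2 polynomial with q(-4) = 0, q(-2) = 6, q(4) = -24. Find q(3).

-14

Using Newton's divided-difference form:
q[-4,-2] = (6 - 0) / (-2 - (-4)) = 3
q[-2,4] = (-24 - 6) / (4 - (-2)) = -5
q[-4,-2,4] = (-5 - 3) / (4 - (-4)) = -1
q(3) = 0 + 3·(7) + (-1)·(7)·(5) = -14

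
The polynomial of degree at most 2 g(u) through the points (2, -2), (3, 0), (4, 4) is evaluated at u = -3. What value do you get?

18

Evaluate each Lagrange basis at u = -3:
L_0(-3) = (-6)·(-7)/[(-1)·(-2)] = 21
L_1(-3) = (-5)·(-7)/[(1)·(-1)] = -35
L_2(-3) = (-5)·(-6)/[(2)·(1)] = 15
Sum: (-2)·(21) + 0 + 4·(15) = 18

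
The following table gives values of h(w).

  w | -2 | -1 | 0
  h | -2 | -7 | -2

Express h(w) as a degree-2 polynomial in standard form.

h(w) = 5w^2 + 10w - 2

L_0(w) = (w + 1)w / [2] = (1/2)w^2 + (1/2)w
L_1(w) = (w + 2)w / [-1] = -w^2 - 2w
L_2(w) = (w + 2)(w + 1) / [2] = (1/2)w^2 + (3/2)w + 1
h(w) = (-2)·L_0 + (-7)·L_1 + (-2)·L_2
  (-2)·L_0(w) = -w^2 - w
  (-7)·L_1(w) = 7w^2 + 14w
  (-2)·L_2(w) = -w^2 - 3w - 2
Adding term by term: 5w^2 + 10w - 2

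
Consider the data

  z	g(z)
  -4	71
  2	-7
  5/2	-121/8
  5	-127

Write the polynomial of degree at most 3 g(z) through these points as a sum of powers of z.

g(z) = -z^3 - z + 3

Build the Lagrange basis polynomials:
L_0(z) = (z - 2)(z - 5/2)(z - 5) / [-351] = -(1/351)z^3 + (19/702)z^2 - (55/702)z + 25/351
L_1(z) = (z + 4)(z - 5/2)(z - 5) / [9] = (1/9)z^3 - (7/18)z^2 - (35/18)z + 50/9
L_2(z) = (z + 4)(z - 2)(z - 5) / [-65/8] = -(8/65)z^3 + (24/65)z^2 + (144/65)z - 64/13
L_3(z) = (z + 4)(z - 2)(z - 5/2) / [135/2] = (2/135)z^3 - (1/135)z^2 - (26/135)z + 8/27
g(z) = 71·L_0 + (-7)·L_1 + (-121/8)·L_2 + (-127)·L_3
  71·L_0(z) = -(71/351)z^3 + (1349/702)z^2 - (3905/702)z + 1775/351
  (-7)·L_1(z) = -(7/9)z^3 + (49/18)z^2 + (245/18)z - 350/9
  (-121/8)·L_2(z) = (121/65)z^3 - (363/65)z^2 - (2178/65)z + 968/13
  (-127)·L_3(z) = -(254/135)z^3 + (127/135)z^2 + (3302/135)z - 1016/27
Adding term by term: -z^3 - z + 3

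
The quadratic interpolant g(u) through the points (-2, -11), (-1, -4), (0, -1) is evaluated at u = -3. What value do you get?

-22

Using Newton's divided-difference form:
g[-2,-1] = (-4 - (-11)) / (-1 - (-2)) = 7
g[-1,0] = (-1 - (-4)) / (0 - (-1)) = 3
g[-2,-1,0] = (3 - 7) / (0 - (-2)) = -2
g(-3) = -11 + 7·(-1) + (-2)·(-1)·(-2) = -22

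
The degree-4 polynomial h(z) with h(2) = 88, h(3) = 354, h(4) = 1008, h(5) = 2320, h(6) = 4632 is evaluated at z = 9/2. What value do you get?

24993/16

Evaluate each Lagrange basis at z = 9/2:
L_0(9/2) = (3/2)·(1/2)·(-1/2)·(-3/2)/[(-1)·(-2)·(-3)·(-4)] = 3/128
L_1(9/2) = (5/2)·(1/2)·(-1/2)·(-3/2)/[(1)·(-1)·(-2)·(-3)] = -5/32
L_2(9/2) = (5/2)·(3/2)·(-1/2)·(-3/2)/[(2)·(1)·(-1)·(-2)] = 45/64
L_3(9/2) = (5/2)·(3/2)·(1/2)·(-3/2)/[(3)·(2)·(1)·(-1)] = 15/32
L_4(9/2) = (5/2)·(3/2)·(1/2)·(-1/2)/[(4)·(3)·(2)·(1)] = -5/128
Sum: 88·(3/128) + 354·(-5/32) + 1008·(45/64) + 2320·(15/32) + 4632·(-5/128) = 24993/16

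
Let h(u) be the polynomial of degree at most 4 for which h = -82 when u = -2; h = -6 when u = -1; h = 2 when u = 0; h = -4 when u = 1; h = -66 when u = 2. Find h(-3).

Using Newton's divided-difference form:
h[-2,-1] = (-6 - (-82)) / (-1 - (-2)) = 76
h[-1,0] = (2 - (-6)) / (0 - (-1)) = 8
h[0,1] = (-4 - 2) / (1 - 0) = -6
h[1,2] = (-66 - (-4)) / (2 - 1) = -62
h[-2,-1,0] = (8 - 76) / (0 - (-2)) = -34
h[-1,0,1] = (-6 - 8) / (1 - (-1)) = -7
h[0,1,2] = (-62 - (-6)) / (2 - 0) = -28
h[-2,-1,0,1] = (-7 - (-34)) / (1 - (-2)) = 9
h[-1,0,1,2] = (-28 - (-7)) / (2 - (-1)) = -7
h[-2,-1,0,1,2] = (-7 - 9) / (2 - (-2)) = -4
h(-3) = -82 + 76·(-1) + (-34)·(-1)·(-2) + 9·(-1)·(-2)·(-3) + (-4)·(-1)·(-2)·(-3)·(-4) = -376

-376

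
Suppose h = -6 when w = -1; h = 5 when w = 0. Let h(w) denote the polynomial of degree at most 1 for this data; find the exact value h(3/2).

43/2

L_0(3/2) = (3/2)/[(-1)] = -3/2
L_1(3/2) = (5/2)/[(1)] = 5/2
Sum: (-6)·(-3/2) + 5·(5/2) = 43/2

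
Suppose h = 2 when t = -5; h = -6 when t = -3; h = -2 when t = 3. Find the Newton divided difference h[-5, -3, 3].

7/12

h[-5,-3] = (-6 - 2) / (-3 - (-5)) = -4
h[-3,3] = (-2 - (-6)) / (3 - (-3)) = 2/3
h[-5,-3,3] = (2/3 - (-4)) / (3 - (-5)) = 7/12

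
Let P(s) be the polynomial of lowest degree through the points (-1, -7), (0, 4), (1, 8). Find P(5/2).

Using Newton's divided-difference form:
P[-1,0] = (4 - (-7)) / (0 - (-1)) = 11
P[0,1] = (8 - 4) / (1 - 0) = 4
P[-1,0,1] = (4 - 11) / (1 - (-1)) = -7/2
P(5/2) = -7 + 11·(7/2) + (-7/2)·(7/2)·(5/2) = 7/8

7/8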